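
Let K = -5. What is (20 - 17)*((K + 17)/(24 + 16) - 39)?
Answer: -1161/10 ≈ -116.10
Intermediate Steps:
(20 - 17)*((K + 17)/(24 + 16) - 39) = (20 - 17)*((-5 + 17)/(24 + 16) - 39) = 3*(12/40 - 39) = 3*(12*(1/40) - 39) = 3*(3/10 - 39) = 3*(-387/10) = -1161/10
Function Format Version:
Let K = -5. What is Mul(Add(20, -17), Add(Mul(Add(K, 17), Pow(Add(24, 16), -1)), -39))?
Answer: Rational(-1161, 10) ≈ -116.10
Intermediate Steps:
Mul(Add(20, -17), Add(Mul(Add(K, 17), Pow(Add(24, 16), -1)), -39)) = Mul(Add(20, -17), Add(Mul(Add(-5, 17), Pow(Add(24, 16), -1)), -39)) = Mul(3, Add(Mul(12, Pow(40, -1)), -39)) = Mul(3, Add(Mul(12, Rational(1, 40)), -39)) = Mul(3, Add(Rational(3, 10), -39)) = Mul(3, Rational(-387, 10)) = Rational(-1161, 10)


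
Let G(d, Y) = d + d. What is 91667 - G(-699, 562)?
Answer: 93065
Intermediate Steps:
G(d, Y) = 2*d
91667 - G(-699, 562) = 91667 - 2*(-699) = 91667 - 1*(-1398) = 91667 + 1398 = 93065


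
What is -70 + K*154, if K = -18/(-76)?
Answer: -637/19 ≈ -33.526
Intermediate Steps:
K = 9/38 (K = -18*(-1/76) = 9/38 ≈ 0.23684)
-70 + K*154 = -70 + (9/38)*154 = -70 + 693/19 = -637/19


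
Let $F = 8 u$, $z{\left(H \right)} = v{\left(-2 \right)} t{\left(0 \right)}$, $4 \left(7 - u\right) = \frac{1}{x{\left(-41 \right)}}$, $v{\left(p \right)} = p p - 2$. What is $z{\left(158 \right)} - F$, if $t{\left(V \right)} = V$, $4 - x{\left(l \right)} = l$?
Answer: $- \frac{2518}{45} \approx -55.956$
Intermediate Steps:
$x{\left(l \right)} = 4 - l$
$v{\left(p \right)} = -2 + p^{2}$ ($v{\left(p \right)} = p^{2} - 2 = -2 + p^{2}$)
$u = \frac{1259}{180}$ ($u = 7 - \frac{1}{4 \left(4 - -41\right)} = 7 - \frac{1}{4 \left(4 + 41\right)} = 7 - \frac{1}{4 \cdot 45} = 7 - \frac{1}{180} = \frac{1259}{180} \approx 6.9944$)
$z{\left(H \right)} = 0$ ($z{\left(H \right)} = \left(-2 + \left(-2\right)^{2}\right) 0 = \left(-2 + 4\right) 0 = 2 \cdot 0 = 0$)
$F = \frac{2518}{45}$ ($F = 8 \cdot \frac{1259}{180} = \frac{2518}{45} \approx 55.956$)
$z{\left(158 \right)} - F = 0 - \frac{2518}{45} = - \frac{2518}{45}$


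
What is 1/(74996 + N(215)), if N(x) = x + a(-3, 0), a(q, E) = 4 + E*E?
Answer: 1/75215 ≈ 1.3295e-5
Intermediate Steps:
a(q, E) = 4 + E²
N(x) = 4 + x (N(x) = x + (4 + 0²) = x + (4 + 0) = x + 4 = 4 + x)
1/(74996 + N(215)) = 1/(74996 + (4 + 215)) = 1/(74996 + 219) = 1/75215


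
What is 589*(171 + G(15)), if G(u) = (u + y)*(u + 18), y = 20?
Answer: 781014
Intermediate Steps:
G(u) = (18 + u)*(20 + u) (G(u) = (u + 20)*(u + 18) = (20 + u)*(18 + u) = (18 + u)*(20 + u))
589*(171 + G(15)) = 589*(171 + (360 + 15² + 38*15)) = 589*(171 + (360 + 225 + 570)) = 589*(171 + 1155) = 589*1326 = 781014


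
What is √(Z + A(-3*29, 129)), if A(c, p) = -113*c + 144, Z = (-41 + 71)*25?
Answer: 5*√429 ≈ 103.56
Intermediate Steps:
Z = 750 (Z = 30*25 = 750)
A(c, p) = 144 - 113*c
√(Z + A(-3*29, 129)) = √(750 + (144 - (-339)*29)) = √(750 + (144 - 113*(-87))) = √(750 + (144 + 9831)) = √(750 + 9975) = √10725 = 5*√429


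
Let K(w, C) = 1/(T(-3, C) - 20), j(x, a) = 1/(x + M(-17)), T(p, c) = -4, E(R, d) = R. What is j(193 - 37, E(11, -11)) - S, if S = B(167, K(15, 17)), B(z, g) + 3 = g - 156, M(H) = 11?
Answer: 637463/4008 ≈ 159.05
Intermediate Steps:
j(x, a) = 1/(11 + x) (j(x, a) = 1/(x + 11) = 1/(11 + x))
K(w, C) = -1/24 (K(w, C) = 1/(-4 - 20) = 1/(-24) = -1/24)
B(z, g) = -159 + g (B(z, g) = -3 + (g - 156) = -3 + (-156 + g) = -159 + g)
S = -3817/24 (S = -159 - 1/24 = -3817/24 ≈ -159.04)
j(193 - 37, E(11, -11)) - S = 1/(11 + (193 - 37)) - 1*(-3817/24) = 1/(11 + 156) + 3817/24 = 1/167 + 3817/24 = 637463/4008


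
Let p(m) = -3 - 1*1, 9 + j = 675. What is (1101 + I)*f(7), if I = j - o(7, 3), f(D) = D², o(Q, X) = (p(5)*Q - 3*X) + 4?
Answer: 88200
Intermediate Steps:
j = 666 (j = -9 + 675 = 666)
p(m) = -4 (p(m) = -3 - 1 = -4)
o(Q, X) = 4 - 4*Q - 3*X (o(Q, X) = (-4*Q - 3*X) + 4 = 4 - 4*Q - 3*X)
I = 699 (I = 666 - (4 - 4*7 - 3*3) = 666 - (4 - 28 - 9) = 666 - 1*(-33) = 666 + 33 = 699)
(1101 + I)*f(7) = (1101 + 699)*7² = 1800*49 = 88200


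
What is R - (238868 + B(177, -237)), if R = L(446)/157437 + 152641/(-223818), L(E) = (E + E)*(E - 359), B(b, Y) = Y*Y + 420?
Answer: -165255464218889/559321182 ≈ -2.9546e+5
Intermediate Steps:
B(b, Y) = 420 + Y**2 (B(b, Y) = Y**2 + 420 = 420 + Y**2)
L(E) = 2*E*(-359 + E) (L(E) = (2*E)*(-359 + E) = 2*E*(-359 + E))
R = -105748715/559321182 (R = (2*446*(-359 + 446))/157437 + 152641/(-223818) = (2*446*87)*(1/157437) + 152641*(-1/223818) = 77604*(1/157437) - 152641/223818 = 25868/52479 - 152641/223818 = -105748715/559321182 ≈ -0.18907)
R - (238868 + B(177, -237)) = -105748715/559321182 - (238868 + (420 + (-237)**2)) = -105748715/559321182 - (238868 + (420 + 56169)) = -105748715/559321182 - (238868 + 56589) = -105748715/559321182 - 1*295457 = -105748715/559321182 - 295457 = -165255464218889/559321182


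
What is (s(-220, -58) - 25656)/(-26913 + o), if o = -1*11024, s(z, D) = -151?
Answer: 25807/37937 ≈ 0.68026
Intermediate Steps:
o = -11024
(s(-220, -58) - 25656)/(-26913 + o) = (-151 - 25656)/(-26913 - 11024) = -25807/(-37937) = -25807*(-1/37937) = 25807/37937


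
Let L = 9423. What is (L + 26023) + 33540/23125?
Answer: 163944458/4625 ≈ 35447.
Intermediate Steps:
(L + 26023) + 33540/23125 = (9423 + 26023) + 33540/23125 = 35446 + 33540*(1/23125) = 35446 + 6708/4625 = 163944458/4625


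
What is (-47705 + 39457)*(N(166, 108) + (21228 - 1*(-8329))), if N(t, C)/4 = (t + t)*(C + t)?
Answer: -3245002392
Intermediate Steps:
N(t, C) = 8*t*(C + t) (N(t, C) = 4*((t + t)*(C + t)) = 4*((2*t)*(C + t)) = 4*(2*t*(C + t)) = 8*t*(C + t))
(-47705 + 39457)*(N(166, 108) + (21228 - 1*(-8329))) = (-47705 + 39457)*(8*166*(108 + 166) + (21228 - 1*(-8329))) = -8248*(8*166*274 + (21228 + 8329)) = -8248*(363872 + 29557) = -8248*393429 = -3245002392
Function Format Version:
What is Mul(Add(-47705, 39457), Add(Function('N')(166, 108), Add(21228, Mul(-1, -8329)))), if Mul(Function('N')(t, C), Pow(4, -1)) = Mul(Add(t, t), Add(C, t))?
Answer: -3245002392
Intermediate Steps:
Function('N')(t, C) = Mul(8, t, Add(C, t)) (Function('N')(t, C) = Mul(4, Mul(Add(t, t), Add(C, t))) = Mul(4, Mul(Mul(2, t), Add(C, t))) = Mul(4, Mul(2, t, Add(C, t))) = Mul(8, t, Add(C, t)))
Mul(Add(-47705, 39457), Add(Function('N')(166, 108), Add(21228, Mul(-1, -8329)))) = Mul(Add(-47705, 39457), Add(Mul(8, 166, Add(108, 166)), Add(21228, Mul(-1, -8329)))) = Mul(-8248, Add(Mul(8, 166, 274), Add(21228, 8329))) = Mul(-8248, Add(363872, 29557)) = Mul(-8248, 393429) = -3245002392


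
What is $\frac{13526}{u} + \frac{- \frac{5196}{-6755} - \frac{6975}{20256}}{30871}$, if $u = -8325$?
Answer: $- \frac{3808940466478687}{2344351470098400} \approx -1.6247$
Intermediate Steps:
$\frac{13526}{u} + \frac{- \frac{5196}{-6755} - \frac{6975}{20256}}{30871} = \frac{13526}{-8325} + \frac{- \frac{5196}{-6755} - \frac{6975}{20256}}{30871} = 13526 \left(- \frac{1}{8325}\right) + \left(\left(-5196\right) \left(- \frac{1}{6755}\right) - \frac{2325}{6752}\right) \frac{1}{30871} = - \frac{13526}{8325} + \left(\frac{5196}{6755} - \frac{2325}{6752}\right) \frac{1}{30871} = - \frac{13526}{8325} + \frac{19378017}{45609760} \cdot \frac{1}{30871} = - \frac{13526}{8325} + \frac{19378017}{1408018900960} = - \frac{3808940466478687}{2344351470098400}$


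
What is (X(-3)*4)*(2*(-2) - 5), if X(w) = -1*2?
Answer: 72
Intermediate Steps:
X(w) = -2
(X(-3)*4)*(2*(-2) - 5) = (-2*4)*(2*(-2) - 5) = -8*(-4 - 5) = -8*(-9) = 72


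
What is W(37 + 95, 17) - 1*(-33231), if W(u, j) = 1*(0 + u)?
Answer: 33363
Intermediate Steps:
W(u, j) = u (W(u, j) = 1*u = u)
W(37 + 95, 17) - 1*(-33231) = (37 + 95) - 1*(-33231) = 132 + 33231 = 33363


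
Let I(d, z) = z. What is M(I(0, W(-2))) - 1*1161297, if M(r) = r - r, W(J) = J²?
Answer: -1161297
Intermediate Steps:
M(r) = 0
M(I(0, W(-2))) - 1*1161297 = 0 - 1*1161297 = 0 - 1161297 = -1161297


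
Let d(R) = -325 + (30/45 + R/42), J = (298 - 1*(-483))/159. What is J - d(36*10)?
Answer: 118970/371 ≈ 320.67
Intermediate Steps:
J = 781/159 (J = (298 + 483)*(1/159) = 781*(1/159) = 781/159 ≈ 4.9119)
d(R) = -973/3 + R/42 (d(R) = -325 + (30*(1/45) + R*(1/42)) = -325 + (2/3 + R/42) = -973/3 + R/42)
J - d(36*10) = 781/159 - (-973/3 + (36*10)/42) = 781/159 - (-973/3 + (1/42)*360) = 781/159 - (-973/3 + 60/7) = 781/159 - 1*(-6631/21) = 781/159 + 6631/21 = 118970/371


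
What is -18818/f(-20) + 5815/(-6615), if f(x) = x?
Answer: 12436477/13230 ≈ 940.02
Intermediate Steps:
-18818/f(-20) + 5815/(-6615) = -18818/(-20) + 5815/(-6615) = -18818*(-1/20) + 5815*(-1/6615) = 9409/10 - 1163/1323 = 12436477/13230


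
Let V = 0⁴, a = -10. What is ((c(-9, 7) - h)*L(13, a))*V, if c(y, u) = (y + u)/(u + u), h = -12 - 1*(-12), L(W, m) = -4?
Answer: 0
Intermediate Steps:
h = 0 (h = -12 + 12 = 0)
c(y, u) = (u + y)/(2*u) (c(y, u) = (u + y)/((2*u)) = (u + y)*(1/(2*u)) = (u + y)/(2*u))
V = 0
((c(-9, 7) - h)*L(13, a))*V = (((½)*(7 - 9)/7 - 1*0)*(-4))*0 = (((½)*(⅐)*(-2) + 0)*(-4))*0 = ((-⅐ + 0)*(-4))*0 = -⅐*(-4)*0 = (4/7)*0 = 0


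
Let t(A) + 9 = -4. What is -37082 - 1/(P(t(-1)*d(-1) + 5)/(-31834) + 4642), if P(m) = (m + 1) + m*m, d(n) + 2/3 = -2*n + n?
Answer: -49317607895812/1329960833 ≈ -37082.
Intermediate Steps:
d(n) = -2/3 - n (d(n) = -2/3 + (-2*n + n) = -2/3 - n)
t(A) = -13 (t(A) = -9 - 4 = -13)
P(m) = 1 + m + m**2 (P(m) = (1 + m) + m**2 = 1 + m + m**2)
-37082 - 1/(P(t(-1)*d(-1) + 5)/(-31834) + 4642) = -37082 - 1/((1 + (-13*(-2/3 - 1*(-1)) + 5) + (-13*(-2/3 - 1*(-1)) + 5)**2)/(-31834) + 4642) = -37082 - 1/((1 + (-13*(-2/3 + 1) + 5) + (-13*(-2/3 + 1) + 5)**2)*(-1/31834) + 4642) = -37082 - 1/((1 + (-13*1/3 + 5) + (-13*1/3 + 5)**2)*(-1/31834) + 4642) = -37082 - 1/((1 + (-13/3 + 5) + (-13/3 + 5)**2)*(-1/31834) + 4642) = -37082 - 1/((1 + 2/3 + (2/3)**2)*(-1/31834) + 4642) = -37082 - 1/((1 + 2/3 + 4/9)*(-1/31834) + 4642) = -37082 - 1/((19/9)*(-1/31834) + 4642) = -37082 - 1/(-19/286506 + 4642) = -37082 - 1/1329960833/286506 = -37082 - 1*286506/1329960833 = -37082 - 286506/1329960833 = -49317607895812/1329960833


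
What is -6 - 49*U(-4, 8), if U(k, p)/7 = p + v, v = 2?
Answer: -3436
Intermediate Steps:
U(k, p) = 14 + 7*p (U(k, p) = 7*(p + 2) = 7*(2 + p) = 14 + 7*p)
-6 - 49*U(-4, 8) = -6 - 49*(14 + 7*8) = -6 - 49*(14 + 56) = -6 - 49*70 = -6 - 3430 = -3436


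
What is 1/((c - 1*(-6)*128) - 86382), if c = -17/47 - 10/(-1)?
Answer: -47/4023405 ≈ -1.1682e-5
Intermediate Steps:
c = 453/47 (c = -17*1/47 - 10*(-1) = -17/47 + 10 = 453/47 ≈ 9.6383)
1/((c - 1*(-6)*128) - 86382) = 1/((453/47 - 1*(-6)*128) - 86382) = 1/((453/47 + 6*128) - 86382) = 1/((453/47 + 768) - 86382) = 1/(36549/47 - 86382) = 1/(-4023405/47) = -47/4023405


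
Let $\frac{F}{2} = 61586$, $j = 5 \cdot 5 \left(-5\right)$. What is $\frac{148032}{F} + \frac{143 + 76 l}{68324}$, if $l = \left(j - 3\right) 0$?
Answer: $\frac{2532937991}{2103900932} \approx 1.2039$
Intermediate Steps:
$j = -125$ ($j = 25 \left(-5\right) = -125$)
$F = 123172$ ($F = 2 \cdot 61586 = 123172$)
$l = 0$ ($l = \left(-125 - 3\right) 0 = \left(-128\right) 0 = 0$)
$\frac{148032}{F} + \frac{143 + 76 l}{68324} = \frac{148032}{123172} + \frac{143 + 76 \cdot 0}{68324} = 148032 \cdot \frac{1}{123172} + \left(143 + 0\right) \frac{1}{68324} = \frac{37008}{30793} + 143 \cdot \frac{1}{68324} = \frac{37008}{30793} + \frac{143}{68324} = \frac{2532937991}{2103900932}$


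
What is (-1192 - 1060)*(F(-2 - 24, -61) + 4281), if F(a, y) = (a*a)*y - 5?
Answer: 83233920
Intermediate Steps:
F(a, y) = -5 + y*a² (F(a, y) = a²*y - 5 = y*a² - 5 = -5 + y*a²)
(-1192 - 1060)*(F(-2 - 24, -61) + 4281) = (-1192 - 1060)*((-5 - 61*(-2 - 24)²) + 4281) = -2252*((-5 - 61*(-26)²) + 4281) = -2252*((-5 - 61*676) + 4281) = -2252*((-5 - 41236) + 4281) = -2252*(-41241 + 4281) = -2252*(-36960) = 83233920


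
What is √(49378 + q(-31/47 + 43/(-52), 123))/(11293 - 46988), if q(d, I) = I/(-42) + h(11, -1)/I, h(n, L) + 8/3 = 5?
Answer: -√146411165558/61466790 ≈ -0.0062251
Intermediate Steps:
h(n, L) = 7/3 (h(n, L) = -8/3 + 5 = 7/3)
q(d, I) = -I/42 + 7/(3*I) (q(d, I) = I/(-42) + 7/(3*I) = I*(-1/42) + 7/(3*I) = -I/42 + 7/(3*I))
√(49378 + q(-31/47 + 43/(-52), 123))/(11293 - 46988) = √(49378 + (1/42)*(98 - 1*123²)/123)/(11293 - 46988) = √(49378 + (1/42)*(1/123)*(98 - 1*15129))/(-35695) = √(49378 + (1/42)*(1/123)*(98 - 15129))*(-1/35695) = √(49378 + (1/42)*(1/123)*(-15031))*(-1/35695) = √(49378 - 15031/5166)*(-1/35695) = √(255071717/5166)*(-1/35695) = (√146411165558/1722)*(-1/35695) = -√146411165558/61466790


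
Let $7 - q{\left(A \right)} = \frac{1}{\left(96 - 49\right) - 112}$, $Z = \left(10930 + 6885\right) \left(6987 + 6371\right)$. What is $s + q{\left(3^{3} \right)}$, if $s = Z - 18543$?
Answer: $\frac{15467025211}{65} \approx 2.3795 \cdot 10^{8}$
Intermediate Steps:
$Z = 237972770$ ($Z = 17815 \cdot 13358 = 237972770$)
$s = 237954227$ ($s = 237972770 - 18543 = 237954227$)
$q{\left(A \right)} = \frac{456}{65}$ ($q{\left(A \right)} = 7 - \frac{1}{\left(96 - 49\right) - 112} = 7 - \frac{1}{47 - 112} = 7 - \frac{1}{-65} = 7 - - \frac{1}{65} = 7 + \frac{1}{65} = \frac{456}{65}$)
$s + q{\left(3^{3} \right)} = 237954227 + \frac{456}{65} = \frac{15467025211}{65}$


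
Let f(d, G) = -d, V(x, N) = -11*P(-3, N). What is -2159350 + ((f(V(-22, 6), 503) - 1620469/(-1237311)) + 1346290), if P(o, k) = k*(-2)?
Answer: -1006169786243/1237311 ≈ -8.1319e+5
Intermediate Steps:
P(o, k) = -2*k
V(x, N) = 22*N (V(x, N) = -(-22)*N = 22*N)
-2159350 + ((f(V(-22, 6), 503) - 1620469/(-1237311)) + 1346290) = -2159350 + ((-22*6 - 1620469/(-1237311)) + 1346290) = -2159350 + ((-1*132 - 1620469*(-1/1237311)) + 1346290) = -2159350 + ((-132 + 1620469/1237311) + 1346290) = -2159350 + (-161704583/1237311 + 1346290) = -2159350 + 1665617721607/1237311 = -1006169786243/1237311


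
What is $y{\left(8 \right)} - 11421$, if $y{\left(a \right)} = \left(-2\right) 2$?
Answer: $-11425$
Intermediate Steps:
$y{\left(a \right)} = -4$
$y{\left(8 \right)} - 11421 = -4 - 11421 = -11425$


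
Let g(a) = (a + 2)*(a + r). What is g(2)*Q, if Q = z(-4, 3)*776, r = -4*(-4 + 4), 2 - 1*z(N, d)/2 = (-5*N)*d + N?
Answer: -670464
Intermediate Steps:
z(N, d) = 4 - 2*N + 10*N*d (z(N, d) = 4 - 2*((-5*N)*d + N) = 4 - 2*(-5*N*d + N) = 4 - 2*(N - 5*N*d) = 4 + (-2*N + 10*N*d) = 4 - 2*N + 10*N*d)
r = 0 (r = -4*0 = 0)
Q = -83808 (Q = (4 - 2*(-4) + 10*(-4)*3)*776 = (4 + 8 - 120)*776 = -108*776 = -83808)
g(a) = a*(2 + a) (g(a) = (a + 2)*(a + 0) = (2 + a)*a = a*(2 + a))
g(2)*Q = (2*(2 + 2))*(-83808) = (2*4)*(-83808) = 8*(-83808) = -670464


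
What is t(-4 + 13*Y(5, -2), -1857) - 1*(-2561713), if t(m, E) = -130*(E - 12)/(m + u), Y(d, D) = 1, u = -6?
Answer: 2642703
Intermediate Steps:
t(m, E) = -130*(-12 + E)/(-6 + m) (t(m, E) = -130*(E - 12)/(m - 6) = -130*(-12 + E)/(-6 + m))
t(-4 + 13*Y(5, -2), -1857) - 1*(-2561713) = 130*(12 - 1*(-1857))/(-6 + (-4 + 13*1)) - 1*(-2561713) = 130*(12 + 1857)/(-6 + (-4 + 13)) + 2561713 = 130*1869/(-6 + 9) + 2561713 = 130*1869/3 + 2561713 = 130*(1/3)*1869 + 2561713 = 80990 + 2561713 = 2642703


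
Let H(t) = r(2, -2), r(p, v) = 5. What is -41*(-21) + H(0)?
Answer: 866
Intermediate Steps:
H(t) = 5
-41*(-21) + H(0) = -41*(-21) + 5 = 861 + 5 = 866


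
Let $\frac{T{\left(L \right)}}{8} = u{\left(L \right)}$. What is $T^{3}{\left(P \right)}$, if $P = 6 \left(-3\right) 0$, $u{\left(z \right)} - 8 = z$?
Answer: $262144$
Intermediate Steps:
$u{\left(z \right)} = 8 + z$
$P = 0$ ($P = \left(-18\right) 0 = 0$)
$T{\left(L \right)} = 64 + 8 L$ ($T{\left(L \right)} = 8 \left(8 + L\right) = 64 + 8 L$)
$T^{3}{\left(P \right)} = \left(64 + 8 \cdot 0\right)^{3} = \left(64 + 0\right)^{3} = 64^{3} = 262144$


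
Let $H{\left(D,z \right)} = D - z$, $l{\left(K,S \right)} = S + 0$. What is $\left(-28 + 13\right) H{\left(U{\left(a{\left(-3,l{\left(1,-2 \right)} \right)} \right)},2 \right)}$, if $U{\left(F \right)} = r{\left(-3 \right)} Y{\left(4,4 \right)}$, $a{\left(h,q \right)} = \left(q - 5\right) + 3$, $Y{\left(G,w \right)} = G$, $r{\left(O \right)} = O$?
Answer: $210$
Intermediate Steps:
$l{\left(K,S \right)} = S$
$a{\left(h,q \right)} = -2 + q$ ($a{\left(h,q \right)} = \left(-5 + q\right) + 3 = -2 + q$)
$U{\left(F \right)} = -12$ ($U{\left(F \right)} = \left(-3\right) 4 = -12$)
$\left(-28 + 13\right) H{\left(U{\left(a{\left(-3,l{\left(1,-2 \right)} \right)} \right)},2 \right)} = \left(-28 + 13\right) \left(-12 - 2\right) = - 15 \left(-12 - 2\right) = \left(-15\right) \left(-14\right) = 210$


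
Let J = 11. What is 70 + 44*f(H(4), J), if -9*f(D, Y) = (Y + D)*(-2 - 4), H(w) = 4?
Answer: 510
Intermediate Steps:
f(D, Y) = 2*D/3 + 2*Y/3 (f(D, Y) = -(Y + D)*(-2 - 4)/9 = -(D + Y)*(-6)/9 = -(-6*D - 6*Y)/9 = 2*D/3 + 2*Y/3)
70 + 44*f(H(4), J) = 70 + 44*((2/3)*4 + (2/3)*11) = 70 + 44*(8/3 + 22/3) = 70 + 44*10 = 70 + 440 = 510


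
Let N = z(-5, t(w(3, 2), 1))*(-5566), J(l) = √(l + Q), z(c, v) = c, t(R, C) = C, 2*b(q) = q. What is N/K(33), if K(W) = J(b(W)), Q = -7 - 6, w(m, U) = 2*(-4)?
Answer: 27830*√14/7 ≈ 14876.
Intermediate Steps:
b(q) = q/2
w(m, U) = -8
Q = -13
J(l) = √(-13 + l) (J(l) = √(l - 13) = √(-13 + l))
K(W) = √(-13 + W/2)
N = 27830 (N = -5*(-5566) = 27830)
N/K(33) = 27830/((√(-52 + 2*33)/2)) = 27830/((√(-52 + 66)/2)) = 27830/((√14/2)) = 27830*(√14/7) = 27830*√14/7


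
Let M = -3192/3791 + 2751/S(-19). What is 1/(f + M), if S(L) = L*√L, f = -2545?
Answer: -250957291027603/639006375144114652 - 751193394189*I*√19/639006375144114652 ≈ -0.00039273 - 5.1242e-6*I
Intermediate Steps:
S(L) = L^(3/2)
M = -3192/3791 + 2751*I*√19/361 (M = -3192/3791 + 2751/((-19)^(3/2)) = -3192*1/3791 + 2751/((-19*I*√19)) = -3192/3791 + 2751*(I*√19/361) = -3192/3791 + 2751*I*√19/361 ≈ -0.84199 + 33.217*I)
1/(f + M) = 1/(-2545 + (-3192/3791 + 2751*I*√19/361)) = 1/(-9651287/3791 + 2751*I*√19/361)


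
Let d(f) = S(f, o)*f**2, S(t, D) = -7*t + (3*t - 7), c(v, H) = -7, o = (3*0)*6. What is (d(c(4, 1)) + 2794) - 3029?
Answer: 794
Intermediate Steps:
o = 0 (o = 0*6 = 0)
S(t, D) = -7 - 4*t (S(t, D) = -7*t + (-7 + 3*t) = -7 - 4*t)
d(f) = f**2*(-7 - 4*f) (d(f) = (-7 - 4*f)*f**2 = f**2*(-7 - 4*f))
(d(c(4, 1)) + 2794) - 3029 = ((-7)**2*(-7 - 4*(-7)) + 2794) - 3029 = (49*(-7 + 28) + 2794) - 3029 = (49*21 + 2794) - 3029 = (1029 + 2794) - 3029 = 3823 - 3029 = 794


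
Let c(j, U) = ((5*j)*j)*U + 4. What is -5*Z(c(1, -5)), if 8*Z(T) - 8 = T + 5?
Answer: 5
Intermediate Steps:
c(j, U) = 4 + 5*U*j**2 (c(j, U) = (5*j**2)*U + 4 = 5*U*j**2 + 4 = 4 + 5*U*j**2)
Z(T) = 13/8 + T/8 (Z(T) = 1 + (T + 5)/8 = 1 + (5 + T)/8 = 1 + (5/8 + T/8) = 13/8 + T/8)
-5*Z(c(1, -5)) = -5*(13/8 + (4 + 5*(-5)*1**2)/8) = -5*(13/8 + (4 + 5*(-5)*1)/8) = -5*(13/8 + (4 - 25)/8) = -5*(13/8 + (1/8)*(-21)) = -5*(13/8 - 21/8) = -5*(-1) = 5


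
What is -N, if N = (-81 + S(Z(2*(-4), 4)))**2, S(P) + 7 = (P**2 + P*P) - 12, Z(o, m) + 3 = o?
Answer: -20164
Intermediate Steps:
Z(o, m) = -3 + o
S(P) = -19 + 2*P**2 (S(P) = -7 + ((P**2 + P*P) - 12) = -7 + ((P**2 + P**2) - 12) = -7 + (2*P**2 - 12) = -7 + (-12 + 2*P**2) = -19 + 2*P**2)
N = 20164 (N = (-81 + (-19 + 2*(-3 + 2*(-4))**2))**2 = (-81 + (-19 + 2*(-3 - 8)**2))**2 = (-81 + (-19 + 2*(-11)**2))**2 = (-81 + (-19 + 2*121))**2 = (-81 + (-19 + 242))**2 = (-81 + 223)**2 = 142**2 = 20164)
-N = -1*20164 = -20164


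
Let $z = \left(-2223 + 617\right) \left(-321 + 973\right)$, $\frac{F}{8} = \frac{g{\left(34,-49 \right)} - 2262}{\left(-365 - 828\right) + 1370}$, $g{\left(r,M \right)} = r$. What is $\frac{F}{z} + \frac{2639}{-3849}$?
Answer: $- \frac{20376689665}{29723713899} \approx -0.68554$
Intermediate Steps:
$F = - \frac{17824}{177}$ ($F = 8 \frac{34 - 2262}{\left(-365 - 828\right) + 1370} = 8 \left(- \frac{2228}{\left(-365 - 828\right) + 1370}\right) = 8 \left(- \frac{2228}{-1193 + 1370}\right) = 8 \left(- \frac{2228}{177}\right) = - \frac{17824}{177} \approx -100.7$)
$z = -1047112$ ($z = \left(-1606\right) 652 = -1047112$)
$\frac{F}{z} + \frac{2639}{-3849} = - \frac{17824}{177 \left(-1047112\right)} + \frac{2639}{-3849} = \left(- \frac{17824}{177}\right) \left(- \frac{1}{1047112}\right) + 2639 \left(- \frac{1}{3849}\right) = \frac{2228}{23167353} - \frac{2639}{3849} = - \frac{20376689665}{29723713899}$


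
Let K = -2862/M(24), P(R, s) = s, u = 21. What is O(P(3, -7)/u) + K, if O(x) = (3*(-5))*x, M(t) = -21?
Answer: 989/7 ≈ 141.29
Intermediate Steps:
O(x) = -15*x
K = 954/7 (K = -2862/(-21) = -2862*(-1/21) = 954/7 ≈ 136.29)
O(P(3, -7)/u) + K = -(-105)/21 + 954/7 = -15*(-1/3) + 954/7 = 5 + 954/7 = 989/7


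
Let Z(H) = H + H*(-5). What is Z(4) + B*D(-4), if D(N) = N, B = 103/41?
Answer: -1068/41 ≈ -26.049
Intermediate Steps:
B = 103/41 (B = 103*(1/41) = 103/41 ≈ 2.5122)
Z(H) = -4*H (Z(H) = H - 5*H = -4*H)
Z(4) + B*D(-4) = -4*4 + (103/41)*(-4) = -16 - 412/41 = -1068/41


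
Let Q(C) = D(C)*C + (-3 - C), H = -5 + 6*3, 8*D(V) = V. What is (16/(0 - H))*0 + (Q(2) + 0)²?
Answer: 81/4 ≈ 20.250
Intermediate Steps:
D(V) = V/8
H = 13 (H = -5 + 18 = 13)
Q(C) = -3 - C + C²/8 (Q(C) = (C/8)*C + (-3 - C) = C²/8 + (-3 - C) = -3 - C + C²/8)
(16/(0 - H))*0 + (Q(2) + 0)² = (16/(0 - 1*13))*0 + ((-3 - 1*2 + (⅛)*2²) + 0)² = (16/(0 - 13))*0 + ((-3 - 2 + (⅛)*4) + 0)² = (16/(-13))*0 + ((-3 - 2 + ½) + 0)² = (16*(-1/13))*0 + (-9/2 + 0)² = -16/13*0 + (-9/2)² = 0 + 81/4 = 81/4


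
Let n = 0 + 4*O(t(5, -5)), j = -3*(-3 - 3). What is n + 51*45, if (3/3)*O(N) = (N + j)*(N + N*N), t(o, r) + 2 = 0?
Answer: 2423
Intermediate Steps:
t(o, r) = -2 (t(o, r) = -2 + 0 = -2)
j = 18 (j = -3*(-6) = 18)
O(N) = (18 + N)*(N + N**2) (O(N) = (N + 18)*(N + N*N) = (18 + N)*(N + N**2))
n = 128 (n = 0 + 4*(-2*(18 + (-2)**2 + 19*(-2))) = 0 + 4*(-2*(18 + 4 - 38)) = 0 + 4*(-2*(-16)) = 0 + 4*32 = 0 + 128 = 128)
n + 51*45 = 128 + 51*45 = 128 + 2295 = 2423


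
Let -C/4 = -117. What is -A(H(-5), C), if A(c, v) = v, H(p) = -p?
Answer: -468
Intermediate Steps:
C = 468 (C = -4*(-117) = 468)
-A(H(-5), C) = -1*468 = -468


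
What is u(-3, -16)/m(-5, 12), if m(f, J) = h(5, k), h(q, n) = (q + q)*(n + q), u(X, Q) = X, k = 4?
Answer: -1/30 ≈ -0.033333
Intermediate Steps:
h(q, n) = 2*q*(n + q) (h(q, n) = (2*q)*(n + q) = 2*q*(n + q))
m(f, J) = 90 (m(f, J) = 2*5*(4 + 5) = 2*5*9 = 90)
u(-3, -16)/m(-5, 12) = -3/90 = -3*1/90 = -1/30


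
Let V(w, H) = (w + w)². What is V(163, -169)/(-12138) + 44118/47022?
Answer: -21871597/2797809 ≈ -7.8174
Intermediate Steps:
V(w, H) = 4*w² (V(w, H) = (2*w)² = 4*w²)
V(163, -169)/(-12138) + 44118/47022 = (4*163²)/(-12138) + 44118/47022 = (4*26569)*(-1/12138) + 44118*(1/47022) = 106276*(-1/12138) + 7353/7837 = -53138/6069 + 7353/7837 = -21871597/2797809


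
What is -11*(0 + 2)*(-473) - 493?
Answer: 9913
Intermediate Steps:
-11*(0 + 2)*(-473) - 493 = -11*2*(-473) - 493 = -22*(-473) - 493 = 10406 - 493 = 9913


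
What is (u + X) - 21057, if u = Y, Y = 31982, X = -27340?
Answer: -16415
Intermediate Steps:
u = 31982
(u + X) - 21057 = (31982 - 27340) - 21057 = 4642 - 21057 = -16415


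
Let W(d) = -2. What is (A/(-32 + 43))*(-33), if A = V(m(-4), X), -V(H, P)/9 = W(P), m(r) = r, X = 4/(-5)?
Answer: -54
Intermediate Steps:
X = -⅘ (X = 4*(-⅕) = -⅘ ≈ -0.80000)
V(H, P) = 18 (V(H, P) = -9*(-2) = 18)
A = 18
(A/(-32 + 43))*(-33) = (18/(-32 + 43))*(-33) = (18/11)*(-33) = -54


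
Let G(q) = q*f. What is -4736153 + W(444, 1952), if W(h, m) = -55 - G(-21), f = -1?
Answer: -4736229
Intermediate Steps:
G(q) = -q (G(q) = q*(-1) = -q)
W(h, m) = -76 (W(h, m) = -55 - (-1)*(-21) = -55 - 1*21 = -55 - 21 = -76)
-4736153 + W(444, 1952) = -4736153 - 76 = -4736229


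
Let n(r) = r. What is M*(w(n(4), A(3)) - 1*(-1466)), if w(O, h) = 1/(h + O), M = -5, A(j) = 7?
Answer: -80635/11 ≈ -7330.5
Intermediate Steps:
w(O, h) = 1/(O + h)
M*(w(n(4), A(3)) - 1*(-1466)) = -5*(1/(4 + 7) - 1*(-1466)) = -5*(1/11 + 1466) = -5*16127/11 = -80635/11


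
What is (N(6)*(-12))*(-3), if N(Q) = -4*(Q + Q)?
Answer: -1728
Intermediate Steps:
N(Q) = -8*Q
(N(6)*(-12))*(-3) = (-8*6*(-12))*(-3) = -48*(-12)*(-3) = 576*(-3) = -1728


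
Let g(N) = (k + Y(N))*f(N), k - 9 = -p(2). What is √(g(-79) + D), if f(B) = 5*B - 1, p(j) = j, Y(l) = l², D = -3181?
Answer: I*√2477389 ≈ 1574.0*I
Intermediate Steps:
f(B) = -1 + 5*B
k = 7 (k = 9 - 1*2 = 9 - 2 = 7)
g(N) = (-1 + 5*N)*(7 + N²) (g(N) = (7 + N²)*(-1 + 5*N) = (-1 + 5*N)*(7 + N²))
√(g(-79) + D) = √((-1 + 5*(-79))*(7 + (-79)²) - 3181) = √((-1 - 395)*(7 + 6241) - 3181) = √(-396*6248 - 3181) = √(-2474208 - 3181) = √(-2477389) = I*√2477389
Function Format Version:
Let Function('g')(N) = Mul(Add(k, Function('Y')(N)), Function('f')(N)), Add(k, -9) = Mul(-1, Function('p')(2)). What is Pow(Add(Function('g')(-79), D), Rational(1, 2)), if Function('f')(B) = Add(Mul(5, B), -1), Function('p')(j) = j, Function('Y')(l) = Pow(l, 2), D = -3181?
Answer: Mul(I, Pow(2477389, Rational(1, 2))) ≈ Mul(1574.0, I)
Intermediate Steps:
Function('f')(B) = Add(-1, Mul(5, B))
k = 7 (k = Add(9, Mul(-1, 2)) = Add(9, -2) = 7)
Function('g')(N) = Mul(Add(-1, Mul(5, N)), Add(7, Pow(N, 2))) (Function('g')(N) = Mul(Add(7, Pow(N, 2)), Add(-1, Mul(5, N))) = Mul(Add(-1, Mul(5, N)), Add(7, Pow(N, 2))))
Pow(Add(Function('g')(-79), D), Rational(1, 2)) = Pow(Add(Mul(Add(-1, Mul(5, -79)), Add(7, Pow(-79, 2))), -3181), Rational(1, 2)) = Pow(Add(Mul(Add(-1, -395), Add(7, 6241)), -3181), Rational(1, 2)) = Pow(Add(Mul(-396, 6248), -3181), Rational(1, 2)) = Pow(Add(-2474208, -3181), Rational(1, 2)) = Pow(-2477389, Rational(1, 2)) = Mul(I, Pow(2477389, Rational(1, 2)))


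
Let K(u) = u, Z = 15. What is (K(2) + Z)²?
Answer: 289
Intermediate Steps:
(K(2) + Z)² = (2 + 15)² = 17² = 289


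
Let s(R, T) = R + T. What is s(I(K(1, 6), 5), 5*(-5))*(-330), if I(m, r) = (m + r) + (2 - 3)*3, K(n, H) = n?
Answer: 7260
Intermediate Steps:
I(m, r) = -3 + m + r (I(m, r) = (m + r) - 1*3 = (m + r) - 3 = -3 + m + r)
s(I(K(1, 6), 5), 5*(-5))*(-330) = ((-3 + 1 + 5) + 5*(-5))*(-330) = (3 - 25)*(-330) = -22*(-330) = 7260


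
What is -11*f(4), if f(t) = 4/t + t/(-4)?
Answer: 0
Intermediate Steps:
f(t) = 4/t - t/4 (f(t) = 4/t + t*(-1/4) = 4/t - t/4)
-11*f(4) = -11*(4/4 - 1/4*4) = -11*(4*(1/4) - 1) = -11*(1 - 1) = -11*0 = 0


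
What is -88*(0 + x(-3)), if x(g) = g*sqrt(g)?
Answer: 264*I*sqrt(3) ≈ 457.26*I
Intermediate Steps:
x(g) = g**(3/2)
-88*(0 + x(-3)) = -88*(0 + (-3)**(3/2)) = -88*(0 - 3*I*sqrt(3)) = -(-264)*I*sqrt(3) = 264*I*sqrt(3)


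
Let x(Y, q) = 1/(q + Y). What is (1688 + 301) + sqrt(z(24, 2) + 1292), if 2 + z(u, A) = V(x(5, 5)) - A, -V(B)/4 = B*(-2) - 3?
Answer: 1989 + 2*sqrt(8130)/5 ≈ 2025.1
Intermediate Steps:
x(Y, q) = 1/(Y + q)
V(B) = 12 + 8*B (V(B) = -4*(B*(-2) - 3) = -4*(-2*B - 3) = -4*(-3 - 2*B) = 12 + 8*B)
z(u, A) = 54/5 - A (z(u, A) = -2 + ((12 + 8/(5 + 5)) - A) = -2 + ((12 + 8/10) - A) = -2 + ((12 + 8*(1/10)) - A) = -2 + ((12 + 4/5) - A) = -2 + (64/5 - A) = 54/5 - A)
(1688 + 301) + sqrt(z(24, 2) + 1292) = (1688 + 301) + sqrt((54/5 - 1*2) + 1292) = 1989 + sqrt((54/5 - 2) + 1292) = 1989 + sqrt(44/5 + 1292) = 1989 + sqrt(6504/5) = 1989 + 2*sqrt(8130)/5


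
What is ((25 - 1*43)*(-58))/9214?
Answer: 522/4607 ≈ 0.11331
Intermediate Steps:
((25 - 1*43)*(-58))/9214 = ((25 - 43)*(-58))*(1/9214) = -18*(-58)*(1/9214) = 1044*(1/9214) = 522/4607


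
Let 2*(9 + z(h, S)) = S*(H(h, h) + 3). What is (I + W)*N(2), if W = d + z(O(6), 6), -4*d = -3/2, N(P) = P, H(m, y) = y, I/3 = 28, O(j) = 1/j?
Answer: 679/4 ≈ 169.75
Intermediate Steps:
O(j) = 1/j
I = 84 (I = 3*28 = 84)
z(h, S) = -9 + S*(3 + h)/2 (z(h, S) = -9 + (S*(h + 3))/2 = -9 + (S*(3 + h))/2 = -9 + S*(3 + h)/2)
d = 3/8 (d = -(-3)/(4*2) = -1/4*(-3/2) = 3/8 ≈ 0.37500)
W = 7/8 (W = 3/8 + (-9 + (3/2)*6 + (1/2)*6/6) = 3/8 + (-9 + 9 + (1/2)*6*(1/6)) = 3/8 + (-9 + 9 + 1/2) = 3/8 + 1/2 = 7/8 ≈ 0.87500)
(I + W)*N(2) = (84 + 7/8)*2 = (679/8)*2 = 679/4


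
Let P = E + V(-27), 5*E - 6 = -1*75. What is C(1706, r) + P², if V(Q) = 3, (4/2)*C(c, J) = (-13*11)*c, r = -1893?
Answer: -3046559/25 ≈ -1.2186e+5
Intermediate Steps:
C(c, J) = -143*c/2 (C(c, J) = ((-13*11)*c)/2 = (-143*c)/2 = -143*c/2)
E = -69/5 (E = 6/5 + (-1*75)/5 = 6/5 + (⅕)*(-75) = 6/5 - 15 = -69/5 ≈ -13.800)
P = -54/5 (P = -69/5 + 3 = -54/5 ≈ -10.800)
C(1706, r) + P² = -143/2*1706 + (-54/5)² = -121979 + 2916/25 = -3046559/25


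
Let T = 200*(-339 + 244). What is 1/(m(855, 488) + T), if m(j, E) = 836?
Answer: -1/18164 ≈ -5.5054e-5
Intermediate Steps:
T = -19000 (T = 200*(-95) = -19000)
1/(m(855, 488) + T) = 1/(836 - 19000) = 1/(-18164) = -1/18164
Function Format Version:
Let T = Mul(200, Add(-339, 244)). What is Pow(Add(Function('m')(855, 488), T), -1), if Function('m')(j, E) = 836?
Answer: Rational(-1, 18164) ≈ -5.5054e-5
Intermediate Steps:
T = -19000 (T = Mul(200, -95) = -19000)
Pow(Add(Function('m')(855, 488), T), -1) = Pow(Add(836, -19000), -1) = Pow(-18164, -1) = Rational(-1, 18164)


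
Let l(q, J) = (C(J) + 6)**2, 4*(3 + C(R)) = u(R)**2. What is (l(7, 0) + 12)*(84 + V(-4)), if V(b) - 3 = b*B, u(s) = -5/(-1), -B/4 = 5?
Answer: 260687/16 ≈ 16293.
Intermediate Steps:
B = -20 (B = -4*5 = -20)
u(s) = 5 (u(s) = -5*(-1) = 5)
V(b) = 3 - 20*b (V(b) = 3 + b*(-20) = 3 - 20*b)
C(R) = 13/4 (C(R) = -3 + (1/4)*5**2 = -3 + (1/4)*25 = -3 + 25/4 = 13/4)
l(q, J) = 1369/16 (l(q, J) = (13/4 + 6)**2 = (37/4)**2 = 1369/16)
(l(7, 0) + 12)*(84 + V(-4)) = (1369/16 + 12)*(84 + (3 - 20*(-4))) = 1561*(84 + (3 + 80))/16 = 1561*(84 + 83)/16 = (1561/16)*167 = 260687/16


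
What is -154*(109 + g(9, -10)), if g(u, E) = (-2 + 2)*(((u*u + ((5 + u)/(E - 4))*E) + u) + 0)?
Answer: -16786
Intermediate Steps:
g(u, E) = 0 (g(u, E) = 0*(((u**2 + ((5 + u)/(-4 + E))*E) + u) + 0) = 0*(((u**2 + E*(5 + u)/(-4 + E)) + u) + 0) = 0*((u + u**2 + E*(5 + u)/(-4 + E)) + 0) = 0*(u + u**2 + E*(5 + u)/(-4 + E)) = 0)
-154*(109 + g(9, -10)) = -154*(109 + 0) = -154*109 = -16786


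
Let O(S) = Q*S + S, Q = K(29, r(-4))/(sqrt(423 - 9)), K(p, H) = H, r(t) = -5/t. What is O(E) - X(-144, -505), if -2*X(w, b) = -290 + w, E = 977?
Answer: 760 + 4885*sqrt(46)/552 ≈ 820.02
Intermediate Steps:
Q = 5*sqrt(46)/552 (Q = (-5/(-4))/(sqrt(423 - 9)) = (-5*(-1/4))/(sqrt(414)) = 5/(4*((3*sqrt(46)))) = 5*(sqrt(46)/138)/4 = 5*sqrt(46)/552 ≈ 0.061434)
X(w, b) = 145 - w/2 (X(w, b) = -(-290 + w)/2 = 145 - w/2)
O(S) = S + 5*S*sqrt(46)/552 (O(S) = (5*sqrt(46)/552)*S + S = 5*S*sqrt(46)/552 + S = S + 5*S*sqrt(46)/552)
O(E) - X(-144, -505) = (1/552)*977*(552 + 5*sqrt(46)) - (145 - 1/2*(-144)) = (977 + 4885*sqrt(46)/552) - (145 + 72) = (977 + 4885*sqrt(46)/552) - 1*217 = (977 + 4885*sqrt(46)/552) - 217 = 760 + 4885*sqrt(46)/552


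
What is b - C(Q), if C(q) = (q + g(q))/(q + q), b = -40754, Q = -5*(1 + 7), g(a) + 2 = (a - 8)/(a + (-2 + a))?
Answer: -66837409/1640 ≈ -40755.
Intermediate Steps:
g(a) = -2 + (-8 + a)/(-2 + 2*a) (g(a) = -2 + (a - 8)/(a + (-2 + a)) = -2 + (-8 + a)/(-2 + 2*a))
Q = -40 (Q = -5*8 = -40)
C(q) = (q + (-4 - 3*q)/(2*(-1 + q)))/(2*q) (C(q) = (q + (-4 - 3*q)/(2*(-1 + q)))/(q + q) = (q + (-4 - 3*q)/(2*(-1 + q)))/((2*q)) = (q + (-4 - 3*q)/(2*(-1 + q)))*(1/(2*q)) = (q + (-4 - 3*q)/(2*(-1 + q)))/(2*q))
b - C(Q) = -40754 - (-4 - 5*(-40) + 2*(-40)²)/(4*(-40)*(-1 - 40)) = -40754 - (-1)*(-4 + 200 + 2*1600)/(4*40*(-41)) = -40754 - (-1)*(-1)*(-4 + 200 + 3200)/(4*40*41) = -40754 - (-1)*(-1)*3396/(4*40*41) = -40754 - 1*849/1640 = -40754 - 849/1640 = -66837409/1640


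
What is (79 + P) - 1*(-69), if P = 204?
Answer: 352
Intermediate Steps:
(79 + P) - 1*(-69) = (79 + 204) - 1*(-69) = 283 + 69 = 352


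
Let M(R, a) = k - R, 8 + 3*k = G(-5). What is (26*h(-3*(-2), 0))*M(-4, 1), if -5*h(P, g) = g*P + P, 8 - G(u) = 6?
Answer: -312/5 ≈ -62.400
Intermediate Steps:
G(u) = 2 (G(u) = 8 - 1*6 = 8 - 6 = 2)
k = -2 (k = -8/3 + (1/3)*2 = -8/3 + 2/3 = -2)
h(P, g) = -P/5 - P*g/5 (h(P, g) = -(g*P + P)/5 = -(P*g + P)/5 = -(P + P*g)/5 = -P/5 - P*g/5)
M(R, a) = -2 - R
(26*h(-3*(-2), 0))*M(-4, 1) = (26*(-(-3*(-2))*(1 + 0)/5))*(-2 - 1*(-4)) = (26*(-1/5*6*1))*(-2 + 4) = (26*(-6/5))*2 = -156/5*2 = -312/5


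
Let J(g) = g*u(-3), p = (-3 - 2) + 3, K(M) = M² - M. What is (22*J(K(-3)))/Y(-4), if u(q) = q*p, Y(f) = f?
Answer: -396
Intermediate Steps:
p = -2 (p = -5 + 3 = -2)
u(q) = -2*q (u(q) = q*(-2) = -2*q)
J(g) = 6*g (J(g) = g*(-2*(-3)) = g*6 = 6*g)
(22*J(K(-3)))/Y(-4) = (22*(6*(-3*(-1 - 3))))/(-4) = (22*(6*(-3*(-4))))*(-¼) = (22*(6*12))*(-¼) = (22*72)*(-¼) = 1584*(-¼) = -396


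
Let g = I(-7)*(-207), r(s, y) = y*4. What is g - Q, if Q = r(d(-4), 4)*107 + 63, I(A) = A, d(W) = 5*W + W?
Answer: -326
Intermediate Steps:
d(W) = 6*W
r(s, y) = 4*y
Q = 1775 (Q = (4*4)*107 + 63 = 16*107 + 63 = 1712 + 63 = 1775)
g = 1449 (g = -7*(-207) = 1449)
g - Q = 1449 - 1*1775 = 1449 - 1775 = -326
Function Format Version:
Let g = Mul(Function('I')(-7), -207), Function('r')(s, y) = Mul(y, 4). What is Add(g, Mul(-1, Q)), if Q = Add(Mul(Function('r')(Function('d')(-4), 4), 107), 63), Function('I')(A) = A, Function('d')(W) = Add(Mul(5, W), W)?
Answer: -326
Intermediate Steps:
Function('d')(W) = Mul(6, W)
Function('r')(s, y) = Mul(4, y)
Q = 1775 (Q = Add(Mul(Mul(4, 4), 107), 63) = Add(Mul(16, 107), 63) = Add(1712, 63) = 1775)
g = 1449 (g = Mul(-7, -207) = 1449)
Add(g, Mul(-1, Q)) = Add(1449, Mul(-1, 1775)) = Add(1449, -1775) = -326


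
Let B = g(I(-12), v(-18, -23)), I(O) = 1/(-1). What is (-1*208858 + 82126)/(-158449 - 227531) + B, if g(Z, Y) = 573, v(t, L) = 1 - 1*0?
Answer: 18441106/32165 ≈ 573.33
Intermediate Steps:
I(O) = -1
v(t, L) = 1 (v(t, L) = 1 + 0 = 1)
B = 573
(-1*208858 + 82126)/(-158449 - 227531) + B = (-1*208858 + 82126)/(-158449 - 227531) + 573 = (-208858 + 82126)/(-385980) + 573 = -126732*(-1/385980) + 573 = 10561/32165 + 573 = 18441106/32165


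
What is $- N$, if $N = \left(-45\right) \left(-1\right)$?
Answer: $-45$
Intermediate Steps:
$N = 45$
$- N = \left(-1\right) 45 = -45$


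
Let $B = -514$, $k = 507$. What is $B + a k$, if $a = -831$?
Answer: $-421831$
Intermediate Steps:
$B + a k = -514 - 421317 = -421831$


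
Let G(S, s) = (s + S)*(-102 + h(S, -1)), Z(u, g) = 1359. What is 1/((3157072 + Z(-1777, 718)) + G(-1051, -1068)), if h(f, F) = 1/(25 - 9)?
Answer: 16/53990985 ≈ 2.9635e-7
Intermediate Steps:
h(f, F) = 1/16
G(S, s) = -1631*S/16 - 1631*s/16 (G(S, s) = (s + S)*(-102 + 1/16) = (S + s)*(-1631/16) = -1631*S/16 - 1631*s/16)
1/((3157072 + Z(-1777, 718)) + G(-1051, -1068)) = 1/((3157072 + 1359) + (-1631/16*(-1051) - 1631/16*(-1068))) = 1/(3158431 + (1714181/16 + 435477/4)) = 1/(3158431 + 3456089/16) = 1/(53990985/16) = 16/53990985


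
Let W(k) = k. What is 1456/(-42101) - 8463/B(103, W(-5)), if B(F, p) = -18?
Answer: 118758185/252606 ≈ 470.13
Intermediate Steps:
1456/(-42101) - 8463/B(103, W(-5)) = 1456/(-42101) - 8463/(-18) = 1456*(-1/42101) - 8463*(-1/18) = -1456/42101 + 2821/6 = 118758185/252606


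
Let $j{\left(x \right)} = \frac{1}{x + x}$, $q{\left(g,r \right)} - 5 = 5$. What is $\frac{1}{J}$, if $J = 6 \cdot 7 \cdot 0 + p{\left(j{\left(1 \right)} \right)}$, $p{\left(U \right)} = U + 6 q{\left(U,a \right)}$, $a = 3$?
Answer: $\frac{2}{121} \approx 0.016529$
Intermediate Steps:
$q{\left(g,r \right)} = 10$ ($q{\left(g,r \right)} = 5 + 5 = 10$)
$j{\left(x \right)} = \frac{1}{2 x}$
$p{\left(U \right)} = 60 + U$ ($p{\left(U \right)} = U + 6 \cdot 10 = U + 60 = 60 + U$)
$J = \frac{121}{2}$ ($J = 6 \cdot 7 \cdot 0 + \left(60 + \frac{1}{2 \cdot 1}\right) = 42 \cdot 0 + \left(60 + \frac{1}{2} \cdot 1\right) = 0 + \left(60 + \frac{1}{2}\right) = 0 + \frac{121}{2} = \frac{121}{2} \approx 60.5$)
$\frac{1}{J} = \frac{1}{\frac{121}{2}} = \frac{2}{121}$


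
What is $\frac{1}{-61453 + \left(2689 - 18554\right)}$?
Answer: $- \frac{1}{77318} \approx -1.2934 \cdot 10^{-5}$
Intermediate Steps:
$\frac{1}{-61453 + \left(2689 - 18554\right)} = \frac{1}{-61453 - 15865} = \frac{1}{-77318} = - \frac{1}{77318}$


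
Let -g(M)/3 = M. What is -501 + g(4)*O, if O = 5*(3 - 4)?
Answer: -441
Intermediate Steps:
g(M) = -3*M
O = -5 (O = 5*(-1) = -5)
-501 + g(4)*O = -501 - 3*4*(-5) = -501 - 12*(-5) = -501 + 60 = -441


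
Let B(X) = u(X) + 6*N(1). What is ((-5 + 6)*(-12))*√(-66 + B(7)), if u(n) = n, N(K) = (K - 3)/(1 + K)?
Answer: -12*I*√65 ≈ -96.747*I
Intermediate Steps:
N(K) = (-3 + K)/(1 + K)
B(X) = -6 + X (B(X) = X + 6*((-3 + 1)/(1 + 1)) = X + 6*(-2/2) = X + 6*((½)*(-2)) = X + 6*(-1) = X - 6 = -6 + X)
((-5 + 6)*(-12))*√(-66 + B(7)) = ((-5 + 6)*(-12))*√(-66 + (-6 + 7)) = (1*(-12))*√(-66 + 1) = -12*I*√65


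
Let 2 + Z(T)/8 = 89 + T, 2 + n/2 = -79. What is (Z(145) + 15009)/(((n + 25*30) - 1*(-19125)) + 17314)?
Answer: 16865/37027 ≈ 0.45548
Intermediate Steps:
n = -162 (n = -4 + 2*(-79) = -4 - 158 = -162)
Z(T) = 696 + 8*T (Z(T) = -16 + 8*(89 + T) = -16 + (712 + 8*T) = 696 + 8*T)
(Z(145) + 15009)/(((n + 25*30) - 1*(-19125)) + 17314) = ((696 + 8*145) + 15009)/(((-162 + 25*30) - 1*(-19125)) + 17314) = ((696 + 1160) + 15009)/(((-162 + 750) + 19125) + 17314) = (1856 + 15009)/((588 + 19125) + 17314) = 16865/(19713 + 17314) = 16865/37027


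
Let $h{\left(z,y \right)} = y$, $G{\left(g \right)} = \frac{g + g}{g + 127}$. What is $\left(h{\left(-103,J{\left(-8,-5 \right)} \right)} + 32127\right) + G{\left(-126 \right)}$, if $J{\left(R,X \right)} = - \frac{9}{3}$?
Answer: $31872$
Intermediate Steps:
$J{\left(R,X \right)} = -3$ ($J{\left(R,X \right)} = \left(-9\right) \frac{1}{3} = -3$)
$G{\left(g \right)} = \frac{2 g}{127 + g}$
$\left(h{\left(-103,J{\left(-8,-5 \right)} \right)} + 32127\right) + G{\left(-126 \right)} = \left(-3 + 32127\right) + 2 \left(-126\right) \frac{1}{127 - 126} = 32124 + 2 \left(-126\right) 1^{-1} = 32124 + 2 \left(-126\right) 1 = 32124 - 252 = 31872$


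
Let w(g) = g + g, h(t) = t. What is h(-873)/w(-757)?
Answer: 873/1514 ≈ 0.57662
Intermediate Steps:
w(g) = 2*g
h(-873)/w(-757) = -873/(2*(-757)) = -873/(-1514) = -873*(-1/1514) = 873/1514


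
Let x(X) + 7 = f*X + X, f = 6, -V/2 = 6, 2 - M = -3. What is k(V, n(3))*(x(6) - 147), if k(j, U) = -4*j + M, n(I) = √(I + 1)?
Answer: -5936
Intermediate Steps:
M = 5 (M = 2 - 1*(-3) = 2 + 3 = 5)
n(I) = √(1 + I)
V = -12 (V = -2*6 = -12)
k(j, U) = 5 - 4*j (k(j, U) = -4*j + 5 = 5 - 4*j)
x(X) = -7 + 7*X (x(X) = -7 + (6*X + X) = -7 + 7*X)
k(V, n(3))*(x(6) - 147) = (5 - 4*(-12))*((-7 + 7*6) - 147) = (5 + 48)*((-7 + 42) - 147) = 53*(35 - 147) = 53*(-112) = -5936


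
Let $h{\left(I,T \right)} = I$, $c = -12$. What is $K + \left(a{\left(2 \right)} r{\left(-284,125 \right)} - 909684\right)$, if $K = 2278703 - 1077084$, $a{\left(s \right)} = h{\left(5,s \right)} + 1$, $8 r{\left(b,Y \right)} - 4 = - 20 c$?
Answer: $292118$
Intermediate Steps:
$r{\left(b,Y \right)} = \frac{61}{2}$ ($r{\left(b,Y \right)} = \frac{1}{2} + \frac{\left(-20\right) \left(-12\right)}{8} = \frac{1}{2} + \frac{1}{8} \cdot 240 = \frac{1}{2} + 30 = \frac{61}{2}$)
$a{\left(s \right)} = 6$ ($a{\left(s \right)} = 5 + 1 = 6$)
$K = 1201619$
$K + \left(a{\left(2 \right)} r{\left(-284,125 \right)} - 909684\right) = 1201619 + \left(6 \cdot \frac{61}{2} - 909684\right) = 1201619 + \left(183 - 909684\right) = 1201619 - 909501 = 292118$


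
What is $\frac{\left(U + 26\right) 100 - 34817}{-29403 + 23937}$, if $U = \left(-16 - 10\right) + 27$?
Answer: $\frac{32117}{5466} \approx 5.8758$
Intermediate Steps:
$U = 1$ ($U = -26 + 27 = 1$)
$\frac{\left(U + 26\right) 100 - 34817}{-29403 + 23937} = \frac{\left(1 + 26\right) 100 - 34817}{-29403 + 23937} = \frac{27 \cdot 100 - 34817}{-5466} = \left(2700 - 34817\right) \left(- \frac{1}{5466}\right) = \left(-32117\right) \left(- \frac{1}{5466}\right) = \frac{32117}{5466}$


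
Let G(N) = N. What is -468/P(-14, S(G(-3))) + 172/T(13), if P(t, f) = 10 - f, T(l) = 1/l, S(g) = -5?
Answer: 11024/5 ≈ 2204.8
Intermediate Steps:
-468/P(-14, S(G(-3))) + 172/T(13) = -468/(10 - 1*(-5)) + 172/(1/13) = -468/(10 + 5) + 172/(1/13) = -468/15 + 172*13 = -468*1/15 + 2236 = -156/5 + 2236 = 11024/5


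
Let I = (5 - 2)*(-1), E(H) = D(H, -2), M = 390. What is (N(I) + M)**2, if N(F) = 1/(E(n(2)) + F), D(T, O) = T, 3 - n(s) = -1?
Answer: 152881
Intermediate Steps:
n(s) = 4 (n(s) = 3 - 1*(-1) = 3 + 1 = 4)
E(H) = H
I = -3 (I = 3*(-1) = -3)
N(F) = 1/(4 + F)
(N(I) + M)**2 = (1/(4 - 3) + 390)**2 = (1/1 + 390)**2 = (1 + 390)**2 = 391**2 = 152881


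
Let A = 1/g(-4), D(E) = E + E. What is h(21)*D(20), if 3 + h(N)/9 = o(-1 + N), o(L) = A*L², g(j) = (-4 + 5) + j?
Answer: -49080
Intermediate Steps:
D(E) = 2*E
g(j) = 1 + j
A = -⅓ (A = 1/(1 - 4) = 1/(-3) = -⅓ ≈ -0.33333)
o(L) = -L²/3
h(N) = -27 - 3*(-1 + N)² (h(N) = -27 + 9*(-(-1 + N)²/3) = -27 - 3*(-1 + N)²)
h(21)*D(20) = (-27 - 3*(-1 + 21)²)*(2*20) = (-27 - 3*20²)*40 = (-27 - 3*400)*40 = (-27 - 1200)*40 = -1227*40 = -49080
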